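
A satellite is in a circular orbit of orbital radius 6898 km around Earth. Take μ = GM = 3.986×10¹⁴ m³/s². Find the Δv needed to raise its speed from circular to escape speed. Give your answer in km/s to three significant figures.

r = 6898 km = 6.898×10⁶ m.
Circular speed v_c = √(μ/r) = 7602 m/s.
Escape speed v_esc = √(2μ/r) = √2 × v_c = 10750 m/s.
Δv = v_esc − v_c = 3149 m/s = 3.149 km/s.

Δv ≈ 3.15 km/s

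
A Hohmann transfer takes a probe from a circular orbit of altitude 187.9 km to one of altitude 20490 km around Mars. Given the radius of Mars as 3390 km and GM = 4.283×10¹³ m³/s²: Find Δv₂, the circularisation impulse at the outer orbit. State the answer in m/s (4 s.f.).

Δv ≈ 655.6 m/s

r₁ = 3390 + 187.9 = 3577.9 km = 3.5779×10⁶ m.
r₂ = 3390 + 20490 = 23880 km = 2.3880×10⁷ m.
Transfer ellipse a_t = (r₁ + r₂)/2 = 1.373×10⁷ m.
At r₁: circular v_c1 = √(μ/r₁) = 3460 m/s; transfer-periapsis v_p = √[μ(2/r₁ − 1/a_t)] = 4563 m/s.
At r₂: circular v_c2 = √(μ/r₂) = 1339 m/s; transfer-apoapsis v_a = √[μ(2/r₂ − 1/a_t)] = 683.7 m/s.
Δv₂ = v_c2 − v_a = 655.6 m/s.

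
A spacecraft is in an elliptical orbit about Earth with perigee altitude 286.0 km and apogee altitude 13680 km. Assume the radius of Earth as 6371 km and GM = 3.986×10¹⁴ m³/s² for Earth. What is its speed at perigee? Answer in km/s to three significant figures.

r_p = 6371 + 286.0 = 6657.0 km = 6.6570×10⁶ m.
r_a = 6371 + 13680 = 20051 km = 2.0051×10⁷ m.
Semi-major axis a = (r_p + r_a)/2 = 13354 km = 1.335×10⁷ m.
Vis-viva: v² = μ(2/r − 1/a) = 3.986×10¹⁴ × (3.004×10⁻⁷ − 7.488×10⁻⁸) = 8.990×10⁷ m²/s².
v = 9482 m/s = 9.482 km/s.

v ≈ 9.48 km/s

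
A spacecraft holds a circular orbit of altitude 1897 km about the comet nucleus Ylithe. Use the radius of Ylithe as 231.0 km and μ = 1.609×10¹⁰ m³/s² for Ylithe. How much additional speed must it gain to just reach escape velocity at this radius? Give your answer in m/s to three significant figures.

Δv ≈ 36.0 m/s

r = 231.0 + 1897 = 2128.0 km = 2.1280×10⁶ m.
Circular speed v_c = √(μ/r) = 86.95 m/s.
Escape speed v_esc = √(2μ/r) = √2 × v_c = 123.0 m/s.
Δv = v_esc − v_c = 36.02 m/s.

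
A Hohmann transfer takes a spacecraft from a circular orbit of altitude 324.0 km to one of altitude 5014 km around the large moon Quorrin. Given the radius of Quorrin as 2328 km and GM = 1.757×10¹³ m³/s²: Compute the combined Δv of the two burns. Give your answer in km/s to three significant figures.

r₁ = 2328 + 324.0 = 2652.0 km = 2.6520×10⁶ m.
r₂ = 2328 + 5014 = 7342.0 km = 7.3420×10⁶ m.
Transfer ellipse a_t = (r₁ + r₂)/2 = 4.997×10⁶ m.
At r₁: circular v_c1 = √(μ/r₁) = 2574 m/s; transfer-periapsis v_p = √[μ(2/r₁ − 1/a_t)] = 3120 m/s.
Δv₁ = v_p − v_c1 = 546.0 m/s.
At r₂: circular v_c2 = √(μ/r₂) = 1547 m/s; transfer-apoapsis v_a = √[μ(2/r₂ − 1/a_t)] = 1127 m/s.
Δv₂ = v_c2 − v_a = 420.0 m/s.
Total Δv = Δv₁ + Δv₂ = 966.0 m/s = 0.966 km/s.

Δv_total ≈ 0.966 km/s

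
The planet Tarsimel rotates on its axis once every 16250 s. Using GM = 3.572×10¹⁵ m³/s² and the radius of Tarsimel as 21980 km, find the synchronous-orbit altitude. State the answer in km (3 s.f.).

h_sync ≈ 6820 km

A synchronous orbit has period T, so by Kepler's third law a = (μT²/4π²)^(1/3).
μT²/4π² = 3.572×10¹⁵ × (1.625×10⁴)² / 39.48 = 2.389×10²² m³.
a = 2.880×10⁷ m = 28802 km.
Altitude h = a − R = 28802 − 21980 = 6821.8 km.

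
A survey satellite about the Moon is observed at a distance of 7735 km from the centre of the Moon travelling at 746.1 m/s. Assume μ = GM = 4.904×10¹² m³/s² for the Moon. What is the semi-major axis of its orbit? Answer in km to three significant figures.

a ≈ 6890 km

r = 7.735×10⁶ m.
Specific orbital energy ε = v²/2 − μ/r = (746.1)²/2 − 4.904×10¹²/7.735×10⁶ = -3.557×10⁵ J/kg.
Since ε = −μ/(2a), a = −μ/(2ε) = 6.894×10⁶ m = 6894.1 km.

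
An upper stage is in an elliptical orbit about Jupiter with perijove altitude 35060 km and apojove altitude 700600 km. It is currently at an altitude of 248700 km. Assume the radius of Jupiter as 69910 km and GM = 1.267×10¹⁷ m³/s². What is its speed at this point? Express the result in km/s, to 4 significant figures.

v ≈ 22.49 km/s

r_p = 69910 + 35060 = 104970 km = 1.0497×10⁸ m.
r_a = 69910 + 700600 = 770510 km = 7.7051×10⁸ m.
r = 69910 + 248700 = 3.1861×10⁵ km = 3.186×10⁸ m.
Semi-major axis a = (r_p + r_a)/2 = 4.3774×10⁵ km = 4.377×10⁸ m.
Vis-viva: v² = μ(2/r − 1/a) = 1.267×10¹⁷ × (6.277×10⁻⁹ − 2.284×10⁻⁹) = 5.059×10⁸ m²/s².
v = 22490 m/s = 22.49 km/s.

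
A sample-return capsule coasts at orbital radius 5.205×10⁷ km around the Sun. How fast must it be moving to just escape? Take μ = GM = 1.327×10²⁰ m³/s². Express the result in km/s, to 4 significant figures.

v_esc ≈ 71.41 km/s

r = 5.205×10⁷ km = 5.205×10¹⁰ m.
Escape speed v_esc = √(2μ/r) = √(2 × 1.327×10²⁰ / 5.205×10¹⁰) = √(5.099×10⁹) = 71410 m/s.
= 71.41 km/s.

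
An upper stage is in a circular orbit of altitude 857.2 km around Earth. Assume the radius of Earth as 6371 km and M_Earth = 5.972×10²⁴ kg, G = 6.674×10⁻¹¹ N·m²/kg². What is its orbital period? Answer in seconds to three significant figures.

μ = GM = 6.674×10⁻¹¹ × 5.972×10²⁴ = 3.986×10¹⁴ m³/s².
r = 6371 + 857.2 = 7228.2 km = 7.2282×10⁶ m.
Kepler's third law: T = 2π√(r³/μ) = 2π√((7.228×10⁶)³ / 3.986×10¹⁴).
r³/μ = 9.475×10⁵ s², so T = 2π × 9.734×10² = 6.116×10³ s.

T ≈ 6120 seconds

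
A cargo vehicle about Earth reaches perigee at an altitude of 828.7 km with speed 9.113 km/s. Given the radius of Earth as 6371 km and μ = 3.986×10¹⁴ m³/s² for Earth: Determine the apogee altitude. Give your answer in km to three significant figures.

apogee altitude ≈ 15200 km

r_p = 6371 + 828.7 = 7199.7 km = 7.200×10⁶ m.
Specific energy ε = v²/2 − μ/r = -1.384×10⁷ J/kg, so a = −μ/(2ε) = 1.440×10⁷ m.
The apsides satisfy r_p + r_a = 2a, so the apogee radius is 2a − r_p = 2.160×10⁷ m = 21601 km.
Apogee altitude = 21601 − 6371 = 15230 km.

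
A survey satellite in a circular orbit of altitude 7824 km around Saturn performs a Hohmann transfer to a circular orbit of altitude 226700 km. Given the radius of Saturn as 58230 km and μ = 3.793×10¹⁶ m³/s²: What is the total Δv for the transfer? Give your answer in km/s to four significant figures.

Δv_total ≈ 11.03 km/s

r₁ = 58230 + 7824 = 66054 km = 6.6054×10⁷ m.
r₂ = 58230 + 226700 = 284930 km = 2.8493×10⁸ m.
Transfer ellipse a_t = (r₁ + r₂)/2 = 1.755×10⁸ m.
At r₁: circular v_c1 = √(μ/r₁) = 23960 m/s; transfer-perikrone v_p = √[μ(2/r₁ − 1/a_t)] = 30530 m/s.
Δv₁ = v_p − v_c1 = 6571 m/s.
At r₂: circular v_c2 = √(μ/r₂) = 11540 m/s; transfer-apokrone v_a = √[μ(2/r₂ − 1/a_t)] = 7079 m/s.
Δv₂ = v_c2 − v_a = 4459 m/s.
Total Δv = Δv₁ + Δv₂ = 11030 m/s = 11.03 km/s.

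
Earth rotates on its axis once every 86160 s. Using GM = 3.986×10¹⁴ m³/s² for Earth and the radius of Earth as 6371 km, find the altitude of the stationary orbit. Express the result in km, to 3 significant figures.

h_sync ≈ 35800 km

A synchronous orbit has period T, so by Kepler's third law a = (μT²/4π²)^(1/3).
μT²/4π² = 3.986×10¹⁴ × (8.616×10⁴)² / 39.48 = 7.495×10²² m³.
a = 4.216×10⁷ m = 42163 km.
Altitude h = a − R = 42163 − 6371 = 35792 km.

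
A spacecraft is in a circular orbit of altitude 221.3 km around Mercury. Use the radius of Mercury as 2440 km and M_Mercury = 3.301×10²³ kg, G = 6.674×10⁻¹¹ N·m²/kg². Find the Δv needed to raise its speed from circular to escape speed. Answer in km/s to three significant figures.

μ = GM = 6.674×10⁻¹¹ × 3.301×10²³ = 2.203×10¹³ m³/s².
r = 2440 + 221.3 = 2661.3 km = 2.6613×10⁶ m.
Circular speed v_c = √(μ/r) = 2877 m/s.
Escape speed v_esc = √(2μ/r) = √2 × v_c = 4069 m/s.
Δv = v_esc − v_c = 1192 m/s = 1.192 km/s.

Δv ≈ 1.19 km/s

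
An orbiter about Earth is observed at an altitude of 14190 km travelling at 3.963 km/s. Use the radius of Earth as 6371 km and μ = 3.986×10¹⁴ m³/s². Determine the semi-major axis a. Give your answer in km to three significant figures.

r = 6371 + 14190 = 20561 km = 2.056×10⁷ m.
Specific orbital energy ε = v²/2 − μ/r = (3963)²/2 − 3.986×10¹⁴/2.056×10⁷ = -1.153×10⁷ J/kg.
Since ε = −μ/(2a), a = −μ/(2ε) = 1.728×10⁷ m = 17280 km.

a ≈ 17300 km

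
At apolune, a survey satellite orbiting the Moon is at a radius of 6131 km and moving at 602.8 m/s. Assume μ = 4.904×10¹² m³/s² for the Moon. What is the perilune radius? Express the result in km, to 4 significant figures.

perilune radius ≈ 1802 km

r_a = 6.131×10⁶ m.
Specific energy ε = v²/2 − μ/r = -6.182×10⁵ J/kg, so a = −μ/(2ε) = 3.966×10⁶ m.
The apsides satisfy r_p + r_a = 2a, so the perilune radius is 2a − r_a = 1.802×10⁶ m = 1801.9 km.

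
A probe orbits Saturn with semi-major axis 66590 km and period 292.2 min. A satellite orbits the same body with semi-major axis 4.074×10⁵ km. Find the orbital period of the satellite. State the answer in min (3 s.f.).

T₂ ≈ 4420 min

Kepler's third law: T² ∝ a³, so T₂ = T₁ (a₂/a₁)^(3/2).
a₂/a₁ = 6.118, (a₂/a₁)^(3/2) = 15.13.
T₂ = 292.2 × 15.13 = 4422 min.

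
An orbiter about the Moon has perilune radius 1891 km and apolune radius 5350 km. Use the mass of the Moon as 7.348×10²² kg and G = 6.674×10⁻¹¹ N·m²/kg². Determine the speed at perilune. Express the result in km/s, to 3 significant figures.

v ≈ 1.96 km/s

μ = GM = 6.674×10⁻¹¹ × 7.348×10²² = 4.904×10¹² m³/s².
Semi-major axis a = (r_p + r_a)/2 = 3620.5 km = 3.620×10⁶ m.
Vis-viva: v² = μ(2/r − 1/a) = 4.904×10¹² × (1.058×10⁻⁶ − 2.762×10⁻⁷) = 3.832×10⁶ m²/s².
v = 1958 m/s = 1.958 km/s.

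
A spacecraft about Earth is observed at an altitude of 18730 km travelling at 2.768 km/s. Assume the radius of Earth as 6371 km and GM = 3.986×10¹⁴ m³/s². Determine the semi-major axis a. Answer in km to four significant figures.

r = 6371 + 18730 = 25101 km = 2.510×10⁷ m.
Vis-viva rearranged: 1/a = 2/r − v²/μ = 7.968×10⁻⁸ − 1.922×10⁻⁸ = 6.046×10⁻⁸ m⁻¹.
a = 1.654×10⁷ m = 16541 km.

a ≈ 16540 km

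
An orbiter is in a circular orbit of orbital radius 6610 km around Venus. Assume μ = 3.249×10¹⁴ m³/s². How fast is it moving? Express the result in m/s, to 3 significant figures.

v ≈ 7010 m/s

r = 6610 km = 6.610×10⁶ m.
For a circular orbit v = √(μ/r) = √(3.249×10¹⁴ / 6.610×10⁶) = √(4.915×10⁷) = 7011 m/s.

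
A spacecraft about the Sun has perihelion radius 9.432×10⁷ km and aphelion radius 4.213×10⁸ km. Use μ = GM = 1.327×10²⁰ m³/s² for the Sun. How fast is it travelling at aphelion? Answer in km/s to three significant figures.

v ≈ 10.7 km/s

Semi-major axis a = (r_p + r_a)/2 = 2.5781×10⁸ km = 2.578×10¹¹ m.
Vis-viva: v² = μ(2/r − 1/a) = 1.327×10²⁰ × (4.747×10⁻¹² − 3.879×10⁻¹²) = 1.152×10⁸ m²/s².
v = 10730 m/s = 10.73 km/s.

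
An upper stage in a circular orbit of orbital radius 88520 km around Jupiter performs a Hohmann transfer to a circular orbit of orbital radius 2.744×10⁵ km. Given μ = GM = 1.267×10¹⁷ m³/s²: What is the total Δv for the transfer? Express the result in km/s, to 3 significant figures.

r₁ = 88520 km = 8.852×10⁷ m.
r₂ = 2.744×10⁵ km = 2.744×10⁸ m.
Transfer ellipse a_t = (r₁ + r₂)/2 = 1.815×10⁸ m.
At r₁: circular v_c1 = √(μ/r₁) = 37830 m/s; transfer-perijove v_p = √[μ(2/r₁ − 1/a_t)] = 46520 m/s.
Δv₁ = v_p − v_c1 = 8690 m/s.
At r₂: circular v_c2 = √(μ/r₂) = 21490 m/s; transfer-apojove v_a = √[μ(2/r₂ − 1/a_t)] = 15010 m/s.
Δv₂ = v_c2 − v_a = 6480 m/s.
Total Δv = Δv₁ + Δv₂ = 15170 m/s = 15.17 km/s.

Δv_total ≈ 15.2 km/s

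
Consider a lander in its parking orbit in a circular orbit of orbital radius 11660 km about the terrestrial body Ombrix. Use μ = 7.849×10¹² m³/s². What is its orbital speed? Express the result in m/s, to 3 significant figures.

v ≈ 820 m/s

r = 11660 km = 1.166×10⁷ m.
For a circular orbit v = √(μ/r) = √(7.849×10¹² / 1.166×10⁷) = √(6.732×10⁵) = 820.5 m/s.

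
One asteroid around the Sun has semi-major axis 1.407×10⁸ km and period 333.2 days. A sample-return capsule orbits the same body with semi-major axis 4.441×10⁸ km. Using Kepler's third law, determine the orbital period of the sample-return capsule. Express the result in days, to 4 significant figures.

T₂ ≈ 1868 days

Kepler's third law: T² ∝ a³, so T₂ = T₁ (a₂/a₁)^(3/2).
a₂/a₁ = 3.156, (a₂/a₁)^(3/2) = 5.608.
T₂ = 333.2 × 5.608 = 1868 days.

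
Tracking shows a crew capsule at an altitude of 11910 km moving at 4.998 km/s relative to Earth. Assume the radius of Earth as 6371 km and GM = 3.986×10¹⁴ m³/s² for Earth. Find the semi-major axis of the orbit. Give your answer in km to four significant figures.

r = 6371 + 11910 = 18281 km = 1.828×10⁷ m.
Vis-viva rearranged: 1/a = 2/r − v²/μ = 1.094×10⁻⁷ − 6.267×10⁻⁸ = 4.673×10⁻⁸ m⁻¹.
a = 2.140×10⁷ m = 21398 km.

a ≈ 21400 km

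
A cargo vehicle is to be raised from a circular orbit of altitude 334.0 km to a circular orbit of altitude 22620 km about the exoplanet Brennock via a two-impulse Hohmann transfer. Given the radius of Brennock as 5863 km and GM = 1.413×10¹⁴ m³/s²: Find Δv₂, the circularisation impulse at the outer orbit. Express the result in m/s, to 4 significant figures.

r₁ = 5863 + 334.0 = 6197.0 km = 6.1970×10⁶ m.
r₂ = 5863 + 22620 = 28483 km = 2.8483×10⁷ m.
Transfer ellipse a_t = (r₁ + r₂)/2 = 1.734×10⁷ m.
At r₁: circular v_c1 = √(μ/r₁) = 4775 m/s; transfer-periapsis v_p = √[μ(2/r₁ − 1/a_t)] = 6120 m/s.
At r₂: circular v_c2 = √(μ/r₂) = 2227 m/s; transfer-apoapsis v_a = √[μ(2/r₂ − 1/a_t)] = 1332 m/s.
Δv₂ = v_c2 − v_a = 895.8 m/s.

Δv ≈ 895.8 m/s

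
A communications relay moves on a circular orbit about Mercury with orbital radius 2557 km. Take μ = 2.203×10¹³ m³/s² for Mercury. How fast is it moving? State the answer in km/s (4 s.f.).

r = 2557 km = 2.557×10⁶ m.
For a circular orbit v = √(μ/r) = √(2.203×10¹³ / 2.557×10⁶) = √(8.616×10⁶) = 2935 m/s.
That is 2.935 km/s.

v ≈ 2.935 km/s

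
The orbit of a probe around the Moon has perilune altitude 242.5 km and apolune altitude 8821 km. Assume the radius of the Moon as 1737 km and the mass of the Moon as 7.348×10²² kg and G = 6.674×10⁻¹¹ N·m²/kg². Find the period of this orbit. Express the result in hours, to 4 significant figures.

μ = GM = 6.674×10⁻¹¹ × 7.348×10²² = 4.904×10¹² m³/s².
r_p = 1737 + 242.5 = 1979.5 km = 1.9795×10⁶ m.
r_a = 1737 + 8821 = 10558 km = 1.0558×10⁷ m.
Semi-major axis a = (r_p + r_a)/2 = (1979.5 + 10558)/2 = 6268.8 km = 6.269×10⁶ m.
By Kepler's third law T = 2π√(a³/μ) = 2π × 7.088×10³ = 4.453×10⁴ s.
= 12.37 hours.

T ≈ 12.37 hours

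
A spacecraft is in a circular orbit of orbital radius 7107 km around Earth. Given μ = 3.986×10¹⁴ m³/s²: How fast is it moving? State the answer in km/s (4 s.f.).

r = 7107 km = 7.107×10⁶ m.
For a circular orbit v = √(μ/r) = √(3.986×10¹⁴ / 7.107×10⁶) = √(5.609×10⁷) = 7489 m/s.
That is 7.489 km/s.

v ≈ 7.489 km/s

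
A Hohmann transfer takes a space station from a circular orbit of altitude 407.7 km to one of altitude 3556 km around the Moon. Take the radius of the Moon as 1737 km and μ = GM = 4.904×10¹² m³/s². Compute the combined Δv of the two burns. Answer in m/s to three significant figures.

Δv_total ≈ 523 m/s

r₁ = 1737 + 407.7 = 2144.7 km = 2.1447×10⁶ m.
r₂ = 1737 + 3556 = 5293.0 km = 5.2930×10⁶ m.
Transfer ellipse a_t = (r₁ + r₂)/2 = 3.719×10⁶ m.
At r₁: circular v_c1 = √(μ/r₁) = 1512 m/s; transfer-perilune v_p = √[μ(2/r₁ − 1/a_t)] = 1804 m/s.
Δv₁ = v_p − v_c1 = 291.9 m/s.
At r₂: circular v_c2 = √(μ/r₂) = 962.6 m/s; transfer-apolune v_a = √[μ(2/r₂ − 1/a_t)] = 731.0 m/s.
Δv₂ = v_c2 − v_a = 231.6 m/s.
Total Δv = Δv₁ + Δv₂ = 523.4 m/s.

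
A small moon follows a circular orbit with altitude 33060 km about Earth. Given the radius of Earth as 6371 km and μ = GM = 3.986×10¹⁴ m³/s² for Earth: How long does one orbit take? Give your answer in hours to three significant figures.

T ≈ 21.6 hours

r = 6371 + 33060 = 39431 km = 3.9431×10⁷ m.
Kepler's third law: T = 2π√(r³/μ) = 2π√((3.943×10⁷)³ / 3.986×10¹⁴).
r³/μ = 1.538×10⁸ s², so T = 2π × 1.240×10⁴ = 7.792×10⁴ s.
Converting: 7.792×10⁴ s ÷ 3600 = 21.65 hours.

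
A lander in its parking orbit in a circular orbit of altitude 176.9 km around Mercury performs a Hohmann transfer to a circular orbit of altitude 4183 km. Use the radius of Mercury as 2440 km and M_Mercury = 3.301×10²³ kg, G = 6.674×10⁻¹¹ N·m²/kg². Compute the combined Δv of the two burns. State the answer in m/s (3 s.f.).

μ = GM = 6.674×10⁻¹¹ × 3.301×10²³ = 2.203×10¹³ m³/s².
r₁ = 2440 + 176.9 = 2616.9 km = 2.6169×10⁶ m.
r₂ = 2440 + 4183 = 6623.0 km = 6.6230×10⁶ m.
Transfer ellipse a_t = (r₁ + r₂)/2 = 4.620×10⁶ m.
At r₁: circular v_c1 = √(μ/r₁) = 2901 m/s; transfer-periherm v_p = √[μ(2/r₁ − 1/a_t)] = 3474 m/s.
Δv₁ = v_p − v_c1 = 572.5 m/s.
At r₂: circular v_c2 = √(μ/r₂) = 1824 m/s; transfer-apoherm v_a = √[μ(2/r₂ − 1/a_t)] = 1373 m/s.
Δv₂ = v_c2 − v_a = 451.2 m/s.
Total Δv = Δv₁ + Δv₂ = 1024 m/s.

Δv_total ≈ 1020 m/s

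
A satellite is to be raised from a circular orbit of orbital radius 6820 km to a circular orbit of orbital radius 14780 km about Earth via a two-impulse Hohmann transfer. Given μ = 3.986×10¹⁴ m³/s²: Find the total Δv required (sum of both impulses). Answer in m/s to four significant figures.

Δv_total ≈ 2365 m/s

r₁ = 6820 km = 6.820×10⁶ m.
r₂ = 14780 km = 1.478×10⁷ m.
Transfer ellipse a_t = (r₁ + r₂)/2 = 1.080×10⁷ m.
At r₁: circular v_c1 = √(μ/r₁) = 7645 m/s; transfer-perigee v_p = √[μ(2/r₁ − 1/a_t)] = 8943 m/s.
Δv₁ = v_p − v_c1 = 1298 m/s.
At r₂: circular v_c2 = √(μ/r₂) = 5193 m/s; transfer-apogee v_a = √[μ(2/r₂ − 1/a_t)] = 4127 m/s.
Δv₂ = v_c2 − v_a = 1066 m/s.
Total Δv = Δv₁ + Δv₂ = 2365 m/s.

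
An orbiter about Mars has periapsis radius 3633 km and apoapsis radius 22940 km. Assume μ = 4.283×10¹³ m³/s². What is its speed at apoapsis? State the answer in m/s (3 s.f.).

v ≈ 715 m/s

Semi-major axis a = (r_p + r_a)/2 = 13286 km = 1.329×10⁷ m.
Vis-viva: v² = μ(2/r − 1/a) = 4.283×10¹³ × (8.718×10⁻⁸ − 7.526×10⁻⁸) = 5.105×10⁵ m²/s².
v = 714.5 m/s.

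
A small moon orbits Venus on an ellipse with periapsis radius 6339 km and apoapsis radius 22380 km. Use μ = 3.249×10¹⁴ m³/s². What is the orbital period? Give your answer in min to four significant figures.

T ≈ 316.1 min

Semi-major axis a = (r_p + r_a)/2 = (6339.0 + 22380)/2 = 14360 km = 1.436×10⁷ m.
By Kepler's third law T = 2π√(a³/μ) = 2π × 3.019×10³ = 1.897×10⁴ s.
= 316.1 min.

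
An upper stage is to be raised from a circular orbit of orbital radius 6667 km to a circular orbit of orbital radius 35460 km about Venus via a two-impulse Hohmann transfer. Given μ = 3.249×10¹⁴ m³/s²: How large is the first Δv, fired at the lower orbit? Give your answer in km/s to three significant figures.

Δv ≈ 2.08 km/s

r₁ = 6667 km = 6.667×10⁶ m.
r₂ = 35460 km = 3.546×10⁷ m.
Transfer ellipse a_t = (r₁ + r₂)/2 = 2.106×10⁷ m.
At r₁: circular v_c1 = √(μ/r₁) = 6981 m/s; transfer-periapsis v_p = √[μ(2/r₁ − 1/a_t)] = 9058 m/s.
Δv₁ = v_p − v_c1 = 2077 m/s.
= 2.077 km/s.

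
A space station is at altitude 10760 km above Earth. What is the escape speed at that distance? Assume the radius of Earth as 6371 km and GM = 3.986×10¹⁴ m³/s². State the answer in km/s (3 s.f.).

v_esc ≈ 6.82 km/s

r = 6371 + 10760 = 17131 km = 1.7131×10⁷ m.
Escape speed v_esc = √(2μ/r) = √(2 × 3.986×10¹⁴ / 1.713×10⁷) = √(4.654×10⁷) = 6822 m/s.
= 6.822 km/s.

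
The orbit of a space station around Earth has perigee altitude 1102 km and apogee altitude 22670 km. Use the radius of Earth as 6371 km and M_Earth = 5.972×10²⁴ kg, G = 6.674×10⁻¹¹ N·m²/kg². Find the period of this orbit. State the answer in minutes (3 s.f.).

T ≈ 409 minutes

μ = GM = 6.674×10⁻¹¹ × 5.972×10²⁴ = 3.986×10¹⁴ m³/s².
r_p = 6371 + 1102 = 7473.0 km = 7.4730×10⁶ m.
r_a = 6371 + 22670 = 29041 km = 2.9041×10⁷ m.
Semi-major axis a = (r_p + r_a)/2 = (7473.0 + 29041)/2 = 18257 km = 1.826×10⁷ m.
By Kepler's third law T = 2π√(a³/μ) = 2π × 3.907×10³ = 2.455×10⁴ s.
= 409.2 minutes.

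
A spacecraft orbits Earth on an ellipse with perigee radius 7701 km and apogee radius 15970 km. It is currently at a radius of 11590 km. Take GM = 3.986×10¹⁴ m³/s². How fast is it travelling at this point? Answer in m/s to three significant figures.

Semi-major axis a = (r_p + r_a)/2 = 11836 km = 1.184×10⁷ m.
Vis-viva: v² = μ(2/r − 1/a) = 3.986×10¹⁴ × (1.726×10⁻⁷ − 8.449×10⁻⁸) = 3.511×10⁷ m²/s².
v = 5925 m/s.

v ≈ 5920 m/s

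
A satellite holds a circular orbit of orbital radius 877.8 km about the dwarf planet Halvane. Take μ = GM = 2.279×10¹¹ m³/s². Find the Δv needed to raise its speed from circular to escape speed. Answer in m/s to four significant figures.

r = 877.8 km = 8.778×10⁵ m.
Circular speed v_c = √(μ/r) = 509.5 m/s.
Escape speed v_esc = √(2μ/r) = √2 × v_c = 720.6 m/s.
Δv = v_esc − v_c = 211.1 m/s.

Δv ≈ 211.1 m/s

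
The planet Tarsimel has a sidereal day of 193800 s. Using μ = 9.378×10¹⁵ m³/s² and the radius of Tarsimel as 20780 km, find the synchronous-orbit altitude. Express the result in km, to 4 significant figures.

h_sync ≈ 1.866×10⁵ km

A synchronous orbit has period T, so by Kepler's third law a = (μT²/4π²)^(1/3).
μT²/4π² = 9.378×10¹⁵ × (1.938×10⁵)² / 39.48 = 8.922×10²⁴ m³.
a = 2.074×10⁸ m = 2.0741×10⁵ km.
Altitude h = a − R = 2.0741×10⁵ − 20780 = 1.8663×10⁵ km.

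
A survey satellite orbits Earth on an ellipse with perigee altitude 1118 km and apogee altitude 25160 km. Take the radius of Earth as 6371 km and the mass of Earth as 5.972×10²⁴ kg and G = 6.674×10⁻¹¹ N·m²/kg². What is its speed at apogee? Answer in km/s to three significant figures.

μ = GM = 6.674×10⁻¹¹ × 5.972×10²⁴ = 3.986×10¹⁴ m³/s².
r_p = 6371 + 1118 = 7489.0 km = 7.4890×10⁶ m.
r_a = 6371 + 25160 = 31531 km = 3.1531×10⁷ m.
Semi-major axis a = (r_p + r_a)/2 = 19510 km = 1.951×10⁷ m.
Vis-viva: v² = μ(2/r − 1/a) = 3.986×10¹⁴ × (6.343×10⁻⁸ − 5.126×10⁻⁸) = 4.852×10⁶ m²/s².
v = 2203 m/s = 2.203 km/s.

v ≈ 2.20 km/s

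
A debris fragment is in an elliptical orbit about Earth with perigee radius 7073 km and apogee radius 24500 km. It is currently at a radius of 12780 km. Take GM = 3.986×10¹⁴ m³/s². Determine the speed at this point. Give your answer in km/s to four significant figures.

Semi-major axis a = (r_p + r_a)/2 = 15786 km = 1.579×10⁷ m.
Vis-viva: v² = μ(2/r − 1/a) = 3.986×10¹⁴ × (1.565×10⁻⁷ − 6.335×10⁻⁸) = 3.713×10⁷ m²/s².
v = 6093 m/s = 6.093 km/s.

v ≈ 6.093 km/s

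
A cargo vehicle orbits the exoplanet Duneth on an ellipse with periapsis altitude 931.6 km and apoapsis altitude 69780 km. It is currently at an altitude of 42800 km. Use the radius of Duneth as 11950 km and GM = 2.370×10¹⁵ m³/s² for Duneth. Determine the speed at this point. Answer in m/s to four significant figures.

r_p = 11950 + 931.6 = 12882 km = 1.2882×10⁷ m.
r_a = 11950 + 69780 = 81730 km = 8.1730×10⁷ m.
r = 11950 + 42800 = 54750 km = 5.475×10⁷ m.
Semi-major axis a = (r_p + r_a)/2 = 47306 km = 4.731×10⁷ m.
Vis-viva: v² = μ(2/r − 1/a) = 2.370×10¹⁵ × (3.653×10⁻⁸ − 2.114×10⁻⁸) = 3.648×10⁷ m²/s².
v = 6040 m/s.

v ≈ 6040 m/s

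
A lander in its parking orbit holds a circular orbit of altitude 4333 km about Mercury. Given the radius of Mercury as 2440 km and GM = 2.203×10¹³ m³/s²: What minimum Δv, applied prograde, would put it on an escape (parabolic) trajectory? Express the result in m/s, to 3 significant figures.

r = 2440 + 4333 = 6773.0 km = 6.7730×10⁶ m.
Circular speed v_c = √(μ/r) = 1804 m/s.
Escape speed v_esc = √(2μ/r) = √2 × v_c = 2551 m/s.
Δv = v_esc − v_c = 747.0 m/s.

Δv ≈ 747 m/s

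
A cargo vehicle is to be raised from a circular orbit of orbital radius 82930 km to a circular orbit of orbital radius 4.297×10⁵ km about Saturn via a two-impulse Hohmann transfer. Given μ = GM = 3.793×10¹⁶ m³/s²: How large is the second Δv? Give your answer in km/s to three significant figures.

Δv ≈ 4.05 km/s

r₁ = 82930 km = 8.293×10⁷ m.
r₂ = 4.297×10⁵ km = 4.297×10⁸ m.
Transfer ellipse a_t = (r₁ + r₂)/2 = 2.563×10⁸ m.
At r₁: circular v_c1 = √(μ/r₁) = 21390 m/s; transfer-perikrone v_p = √[μ(2/r₁ − 1/a_t)] = 27690 m/s.
At r₂: circular v_c2 = √(μ/r₂) = 9395 m/s; transfer-apokrone v_a = √[μ(2/r₂ − 1/a_t)] = 5344 m/s.
Δv₂ = v_c2 − v_a = 4051 m/s.
= 4.051 km/s.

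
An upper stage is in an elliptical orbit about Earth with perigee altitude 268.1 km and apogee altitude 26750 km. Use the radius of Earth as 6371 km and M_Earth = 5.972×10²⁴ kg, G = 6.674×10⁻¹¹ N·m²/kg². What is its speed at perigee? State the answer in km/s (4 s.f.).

v ≈ 10.00 km/s

μ = GM = 6.674×10⁻¹¹ × 5.972×10²⁴ = 3.986×10¹⁴ m³/s².
r_p = 6371 + 268.1 = 6639.1 km = 6.6391×10⁶ m.
r_a = 6371 + 26750 = 33121 km = 3.3121×10⁷ m.
Semi-major axis a = (r_p + r_a)/2 = 19880 km = 1.988×10⁷ m.
Vis-viva: v² = μ(2/r − 1/a) = 3.986×10¹⁴ × (3.012×10⁻⁷ − 5.030×10⁻⁸) = 1.000×10⁸ m²/s².
v = 10000 m/s = 10.00 km/s.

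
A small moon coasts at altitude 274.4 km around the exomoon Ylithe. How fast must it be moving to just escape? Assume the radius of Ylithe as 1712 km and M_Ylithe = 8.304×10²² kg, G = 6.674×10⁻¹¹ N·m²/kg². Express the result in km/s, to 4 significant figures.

μ = GM = 6.674×10⁻¹¹ × 8.304×10²² = 5.542×10¹² m³/s².
r = 1712 + 274.4 = 1986.4 km = 1.9864×10⁶ m.
Escape speed v_esc = √(2μ/r) = √(2 × 5.542×10¹² / 1.986×10⁶) = √(5.580×10⁶) = 2362 m/s.
= 2.362 km/s.

v_esc ≈ 2.362 km/s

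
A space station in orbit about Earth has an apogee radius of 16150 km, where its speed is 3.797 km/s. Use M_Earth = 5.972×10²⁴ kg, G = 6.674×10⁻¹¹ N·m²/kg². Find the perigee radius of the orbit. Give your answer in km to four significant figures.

μ = GM = 6.674×10⁻¹¹ × 5.972×10²⁴ = 3.986×10¹⁴ m³/s².
r_a = 1.615×10⁷ m.
Specific energy ε = v²/2 − μ/r = -1.747×10⁷ J/kg, so a = −μ/(2ε) = 1.141×10⁷ m.
The apsides satisfy r_p + r_a = 2a, so the perigee radius is 2a − r_a = 6.664×10⁶ m = 6663.7 km.

perigee radius ≈ 6664 km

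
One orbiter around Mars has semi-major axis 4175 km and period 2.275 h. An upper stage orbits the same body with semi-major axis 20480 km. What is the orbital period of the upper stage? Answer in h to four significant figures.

Kepler's third law: T² ∝ a³, so T₂ = T₁ (a₂/a₁)^(3/2).
a₂/a₁ = 4.905, (a₂/a₁)^(3/2) = 10.86.
T₂ = 2.275 × 10.86 = 24.72 h.

T₂ ≈ 24.72 h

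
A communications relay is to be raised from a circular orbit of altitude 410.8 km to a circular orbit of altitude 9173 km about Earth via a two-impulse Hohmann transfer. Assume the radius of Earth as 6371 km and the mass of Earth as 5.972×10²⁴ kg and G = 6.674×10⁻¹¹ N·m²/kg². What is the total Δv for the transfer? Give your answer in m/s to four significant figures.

Δv_total ≈ 2497 m/s

μ = GM = 6.674×10⁻¹¹ × 5.972×10²⁴ = 3.986×10¹⁴ m³/s².
r₁ = 6371 + 410.8 = 6781.8 km = 6.7818×10⁶ m.
r₂ = 6371 + 9173 = 15544 km = 1.5544×10⁷ m.
Transfer ellipse a_t = (r₁ + r₂)/2 = 1.116×10⁷ m.
At r₁: circular v_c1 = √(μ/r₁) = 7666 m/s; transfer-perigee v_p = √[μ(2/r₁ − 1/a_t)] = 9046 m/s.
Δv₁ = v_p − v_c1 = 1380 m/s.
At r₂: circular v_c2 = √(μ/r₂) = 5064 m/s; transfer-apogee v_a = √[μ(2/r₂ − 1/a_t)] = 3947 m/s.
Δv₂ = v_c2 − v_a = 1117 m/s.
Total Δv = Δv₁ + Δv₂ = 2497 m/s.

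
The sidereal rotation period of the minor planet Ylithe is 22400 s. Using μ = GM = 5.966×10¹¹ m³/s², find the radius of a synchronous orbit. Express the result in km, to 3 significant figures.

A synchronous orbit has period T, so by Kepler's third law a = (μT²/4π²)^(1/3).
μT²/4π² = 5.966×10¹¹ × (2.240×10⁴)² / 39.48 = 7.583×10¹⁸ m³.
a = 1.965×10⁶ m = 1964.6 km.

r_sync ≈ 1960 km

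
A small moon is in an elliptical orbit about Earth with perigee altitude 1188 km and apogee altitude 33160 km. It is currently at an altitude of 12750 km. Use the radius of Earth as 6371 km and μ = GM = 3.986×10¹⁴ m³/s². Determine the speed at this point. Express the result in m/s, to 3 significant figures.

v ≈ 4980 m/s

r_p = 6371 + 1188 = 7559.0 km = 7.5590×10⁶ m.
r_a = 6371 + 33160 = 39531 km = 3.9531×10⁷ m.
r = 6371 + 12750 = 19121 km = 1.912×10⁷ m.
Semi-major axis a = (r_p + r_a)/2 = 23545 km = 2.354×10⁷ m.
Vis-viva: v² = μ(2/r − 1/a) = 3.986×10¹⁴ × (1.046×10⁻⁷ − 4.247×10⁻⁸) = 2.476×10⁷ m²/s².
v = 4976 m/s.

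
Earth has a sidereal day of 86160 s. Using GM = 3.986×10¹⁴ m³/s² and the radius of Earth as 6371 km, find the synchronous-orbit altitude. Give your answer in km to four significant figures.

A synchronous orbit has period T, so by Kepler's third law a = (μT²/4π²)^(1/3).
μT²/4π² = 3.986×10¹⁴ × (8.616×10⁴)² / 39.48 = 7.495×10²² m³.
a = 4.216×10⁷ m = 42163 km.
Altitude h = a − R = 42163 − 6371 = 35792 km.

h_sync ≈ 35790 km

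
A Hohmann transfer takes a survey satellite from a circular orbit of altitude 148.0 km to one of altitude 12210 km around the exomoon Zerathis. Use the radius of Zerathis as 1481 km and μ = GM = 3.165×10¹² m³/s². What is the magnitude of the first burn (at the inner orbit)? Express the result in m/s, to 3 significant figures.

Δv ≈ 470 m/s

r₁ = 1481 + 148.0 = 1629.0 km = 1.6290×10⁶ m.
r₂ = 1481 + 12210 = 13691 km = 1.3691×10⁷ m.
Transfer ellipse a_t = (r₁ + r₂)/2 = 7.660×10⁶ m.
At r₁: circular v_c1 = √(μ/r₁) = 1394 m/s; transfer-periapsis v_p = √[μ(2/r₁ − 1/a_t)] = 1864 m/s.
Δv₁ = v_p − v_c1 = 469.6 m/s.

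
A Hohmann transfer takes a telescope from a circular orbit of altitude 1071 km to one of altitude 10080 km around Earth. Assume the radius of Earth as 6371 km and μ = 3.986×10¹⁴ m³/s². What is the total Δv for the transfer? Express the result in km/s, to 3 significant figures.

Δv_total ≈ 2.31 km/s

r₁ = 6371 + 1071 = 7442.0 km = 7.4420×10⁶ m.
r₂ = 6371 + 10080 = 16451 km = 1.6451×10⁷ m.
Transfer ellipse a_t = (r₁ + r₂)/2 = 1.195×10⁷ m.
At r₁: circular v_c1 = √(μ/r₁) = 7319 m/s; transfer-perigee v_p = √[μ(2/r₁ − 1/a_t)] = 8588 m/s.
Δv₁ = v_p − v_c1 = 1270 m/s.
At r₂: circular v_c2 = √(μ/r₂) = 4922 m/s; transfer-apogee v_a = √[μ(2/r₂ − 1/a_t)] = 3885 m/s.
Δv₂ = v_c2 − v_a = 1037 m/s.
Total Δv = Δv₁ + Δv₂ = 2307 m/s = 2.307 km/s.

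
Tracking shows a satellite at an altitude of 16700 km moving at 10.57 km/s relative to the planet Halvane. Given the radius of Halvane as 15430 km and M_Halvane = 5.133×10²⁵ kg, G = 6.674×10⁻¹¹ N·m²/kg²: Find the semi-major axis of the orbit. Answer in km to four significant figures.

a ≈ 33750 km

μ = GM = 6.674×10⁻¹¹ × 5.133×10²⁵ = 3.426×10¹⁵ m³/s².
r = 15430 + 16700 = 32130 km = 3.213×10⁷ m.
Specific orbital energy ε = v²/2 − μ/r = (10570)²/2 − 3.426×10¹⁵/3.213×10⁷ = -5.076×10⁷ J/kg.
Since ε = −μ/(2a), a = −μ/(2ε) = 3.375×10⁷ m = 33745 km.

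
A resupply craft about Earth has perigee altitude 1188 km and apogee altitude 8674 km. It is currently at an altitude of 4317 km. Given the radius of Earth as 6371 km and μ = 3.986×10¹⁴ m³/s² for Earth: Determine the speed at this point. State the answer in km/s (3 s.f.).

r_p = 6371 + 1188 = 7559.0 km = 7.5590×10⁶ m.
r_a = 6371 + 8674 = 15045 km = 1.5045×10⁷ m.
r = 6371 + 4317 = 10688 km = 1.069×10⁷ m.
Semi-major axis a = (r_p + r_a)/2 = 11302 km = 1.130×10⁷ m.
Vis-viva: v² = μ(2/r − 1/a) = 3.986×10¹⁴ × (1.871×10⁻⁷ − 8.848×10⁻⁸) = 3.932×10⁷ m²/s².
v = 6271 m/s = 6.271 km/s.

v ≈ 6.27 km/s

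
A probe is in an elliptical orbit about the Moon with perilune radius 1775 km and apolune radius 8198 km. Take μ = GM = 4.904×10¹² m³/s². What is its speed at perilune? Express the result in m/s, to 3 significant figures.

v ≈ 2130 m/s

Semi-major axis a = (r_p + r_a)/2 = 4986.5 km = 4.986×10⁶ m.
Vis-viva: v² = μ(2/r − 1/a) = 4.904×10¹² × (1.127×10⁻⁶ − 2.005×10⁻⁷) = 4.542×10⁶ m²/s².
v = 2131 m/s.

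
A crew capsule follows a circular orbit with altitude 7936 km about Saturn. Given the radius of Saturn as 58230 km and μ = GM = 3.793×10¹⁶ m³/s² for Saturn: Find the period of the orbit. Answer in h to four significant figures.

T ≈ 4.823 h

r = 58230 + 7936 = 66166 km = 6.6166×10⁷ m.
Kepler's third law: T = 2π√(r³/μ) = 2π√((6.617×10⁷)³ / 3.793×10¹⁶).
r³/μ = 7.637×10⁶ s², so T = 2π × 2.764×10³ = 1.736×10⁴ s.
Converting: 1.736×10⁴ s ÷ 3600 = 4.823 h.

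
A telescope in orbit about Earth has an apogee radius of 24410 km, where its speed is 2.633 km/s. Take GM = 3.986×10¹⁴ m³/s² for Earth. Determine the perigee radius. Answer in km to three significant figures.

r_a = 2.441×10⁷ m.
Specific energy ε = v²/2 − μ/r = -1.286×10⁷ J/kg, so a = −μ/(2ε) = 1.549×10⁷ m.
The apsides satisfy r_p + r_a = 2a, so the perigee radius is 2a − r_a = 6.578×10⁶ m = 6578.0 km.

perigee radius ≈ 6580 km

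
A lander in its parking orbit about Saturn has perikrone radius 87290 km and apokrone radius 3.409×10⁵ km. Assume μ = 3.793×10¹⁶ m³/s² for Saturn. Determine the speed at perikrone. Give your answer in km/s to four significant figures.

Semi-major axis a = (r_p + r_a)/2 = 2.1410×10⁵ km = 2.141×10⁸ m.
Vis-viva: v² = μ(2/r − 1/a) = 3.793×10¹⁶ × (2.291×10⁻⁸ − 4.671×10⁻⁹) = 6.919×10⁸ m²/s².
v = 26300 m/s = 26.30 km/s.

v ≈ 26.30 km/s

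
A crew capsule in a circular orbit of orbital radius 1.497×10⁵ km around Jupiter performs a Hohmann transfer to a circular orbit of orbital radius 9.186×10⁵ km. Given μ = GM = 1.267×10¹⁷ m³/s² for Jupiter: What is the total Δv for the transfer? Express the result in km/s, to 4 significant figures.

r₁ = 1.497×10⁵ km = 1.497×10⁸ m.
r₂ = 9.186×10⁵ km = 9.186×10⁸ m.
Transfer ellipse a_t = (r₁ + r₂)/2 = 5.342×10⁸ m.
At r₁: circular v_c1 = √(μ/r₁) = 29090 m/s; transfer-perijove v_p = √[μ(2/r₁ − 1/a_t)] = 38150 m/s.
Δv₁ = v_p − v_c1 = 9059 m/s.
At r₂: circular v_c2 = √(μ/r₂) = 11740 m/s; transfer-apojove v_a = √[μ(2/r₂ − 1/a_t)] = 6217 m/s.
Δv₂ = v_c2 − v_a = 5527 m/s.
Total Δv = Δv₁ + Δv₂ = 14590 m/s = 14.59 km/s.

Δv_total ≈ 14.59 km/s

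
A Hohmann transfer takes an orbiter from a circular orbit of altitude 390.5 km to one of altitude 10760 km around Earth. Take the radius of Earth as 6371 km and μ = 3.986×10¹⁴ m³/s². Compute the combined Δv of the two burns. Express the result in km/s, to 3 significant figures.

Δv_total ≈ 2.71 km/s

r₁ = 6371 + 390.5 = 6761.5 km = 6.7615×10⁶ m.
r₂ = 6371 + 10760 = 17131 km = 1.7131×10⁷ m.
Transfer ellipse a_t = (r₁ + r₂)/2 = 1.195×10⁷ m.
At r₁: circular v_c1 = √(μ/r₁) = 7678 m/s; transfer-perigee v_p = √[μ(2/r₁ − 1/a_t)] = 9194 m/s.
Δv₁ = v_p − v_c1 = 1516 m/s.
At r₂: circular v_c2 = √(μ/r₂) = 4824 m/s; transfer-apogee v_a = √[μ(2/r₂ − 1/a_t)] = 3629 m/s.
Δv₂ = v_c2 − v_a = 1195 m/s.
Total Δv = Δv₁ + Δv₂ = 2711 m/s = 2.711 km/s.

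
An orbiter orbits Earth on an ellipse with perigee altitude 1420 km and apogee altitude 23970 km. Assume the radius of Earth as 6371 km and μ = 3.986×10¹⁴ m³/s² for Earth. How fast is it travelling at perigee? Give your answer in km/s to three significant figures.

v ≈ 9.02 km/s

r_p = 6371 + 1420 = 7791.0 km = 7.7910×10⁶ m.
r_a = 6371 + 23970 = 30341 km = 3.0341×10⁷ m.
Semi-major axis a = (r_p + r_a)/2 = 19066 km = 1.907×10⁷ m.
Vis-viva: v² = μ(2/r − 1/a) = 3.986×10¹⁴ × (2.567×10⁻⁷ − 5.245×10⁻⁸) = 8.142×10⁷ m²/s².
v = 9023 m/s = 9.023 km/s.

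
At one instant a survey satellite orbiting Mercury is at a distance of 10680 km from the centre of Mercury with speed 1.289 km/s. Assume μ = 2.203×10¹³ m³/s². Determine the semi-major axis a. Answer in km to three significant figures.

a ≈ 8940 km

r = 1.068×10⁷ m.
Specific orbital energy ε = v²/2 − μ/r = (1289)²/2 − 2.203×10¹³/1.068×10⁷ = -1.232×10⁶ J/kg.
Since ε = −μ/(2a), a = −μ/(2ε) = 8.941×10⁶ m = 8940.9 km.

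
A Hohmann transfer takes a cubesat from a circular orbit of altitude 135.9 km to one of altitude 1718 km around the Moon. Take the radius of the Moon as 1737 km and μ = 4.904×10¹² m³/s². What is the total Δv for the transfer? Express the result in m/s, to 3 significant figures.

Δv_total ≈ 417 m/s

r₁ = 1737 + 135.9 = 1872.9 km = 1.8729×10⁶ m.
r₂ = 1737 + 1718 = 3455.0 km = 3.4550×10⁶ m.
Transfer ellipse a_t = (r₁ + r₂)/2 = 2.664×10⁶ m.
At r₁: circular v_c1 = √(μ/r₁) = 1618 m/s; transfer-perilune v_p = √[μ(2/r₁ − 1/a_t)] = 1843 m/s.
Δv₁ = v_p − v_c1 = 224.7 m/s.
At r₂: circular v_c2 = √(μ/r₂) = 1191 m/s; transfer-apolune v_a = √[μ(2/r₂ − 1/a_t)] = 999.0 m/s.
Δv₂ = v_c2 − v_a = 192.4 m/s.
Total Δv = Δv₁ + Δv₂ = 417.1 m/s.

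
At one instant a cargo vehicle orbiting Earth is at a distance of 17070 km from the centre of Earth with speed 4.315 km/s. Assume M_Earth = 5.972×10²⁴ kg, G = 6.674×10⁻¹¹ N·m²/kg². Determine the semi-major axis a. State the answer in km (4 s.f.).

a ≈ 14190 km

μ = GM = 6.674×10⁻¹¹ × 5.972×10²⁴ = 3.986×10¹⁴ m³/s².
r = 1.707×10⁷ m.
Specific orbital energy ε = v²/2 − μ/r = (4315)²/2 − 3.986×10¹⁴/1.707×10⁷ = -1.404×10⁷ J/kg.
Since ε = −μ/(2a), a = −μ/(2ε) = 1.419×10⁷ m = 14195 km.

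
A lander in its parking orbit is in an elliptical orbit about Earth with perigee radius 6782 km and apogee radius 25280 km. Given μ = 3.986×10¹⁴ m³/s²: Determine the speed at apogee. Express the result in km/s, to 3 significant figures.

v ≈ 2.58 km/s

Semi-major axis a = (r_p + r_a)/2 = 16031 km = 1.603×10⁷ m.
Vis-viva: v² = μ(2/r − 1/a) = 3.986×10¹⁴ × (7.911×10⁻⁸ − 6.238×10⁻⁸) = 6.670×10⁶ m²/s².
v = 2583 m/s = 2.583 km/s.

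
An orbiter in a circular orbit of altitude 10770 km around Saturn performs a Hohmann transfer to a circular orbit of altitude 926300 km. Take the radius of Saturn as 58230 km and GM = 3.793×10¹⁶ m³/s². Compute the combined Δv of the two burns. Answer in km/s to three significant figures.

Δv_total ≈ 12.6 km/s

r₁ = 58230 + 10770 = 69000 km = 6.9000×10⁷ m.
r₂ = 58230 + 926300 = 984530 km = 9.8453×10⁸ m.
Transfer ellipse a_t = (r₁ + r₂)/2 = 5.268×10⁸ m.
At r₁: circular v_c1 = √(μ/r₁) = 23450 m/s; transfer-perikrone v_p = √[μ(2/r₁ − 1/a_t)] = 32050 m/s.
Δv₁ = v_p − v_c1 = 8607 m/s.
At r₂: circular v_c2 = √(μ/r₂) = 6207 m/s; transfer-apokrone v_a = √[μ(2/r₂ − 1/a_t)] = 2246 m/s.
Δv₂ = v_c2 − v_a = 3961 m/s.
Total Δv = Δv₁ + Δv₂ = 12570 m/s = 12.57 km/s.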